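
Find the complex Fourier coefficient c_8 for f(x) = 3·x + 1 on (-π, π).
Compute the real Fourier coefficients first: a_8 = 0, b_8 = -3/4.
Then c_8 = (a_8 − i·b_8)/2 = 3·i/8.

Final answer: 3·i/8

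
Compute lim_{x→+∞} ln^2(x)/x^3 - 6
The quotient is an ∞/∞ indeterminate form as x → +∞.
The polynomial denominator x^3 dominates the logarithmic numerator (any positive power of x ≫ ln^2(x) as x → ∞), so the quotient → 0.
Adding the constant: 0 - 6 = -6. Limit = -6.

Final answer: -6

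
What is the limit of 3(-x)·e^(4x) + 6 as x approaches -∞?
The product is a 0·∞ indeterminate form at x → -∞.
Rewrite the product as 3(-x) / e^(-4x) (an ∞/∞ form) and apply L'Hôpital, or use the standard hierarchy e^(4|x|) ≫ |(-x)| as x → -∞.
The indeterminate product → 0, so the limit = 6.

Final answer: 6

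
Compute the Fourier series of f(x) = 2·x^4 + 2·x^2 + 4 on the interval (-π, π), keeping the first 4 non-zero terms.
(88 - 16·π^2)·cos(x) + (-4 + 4·π^2)·cos(2·x) + (8/27 - 16·π^2/9)·cos(3·x) + 4 + 2·π^2/3 + 2·π^4/5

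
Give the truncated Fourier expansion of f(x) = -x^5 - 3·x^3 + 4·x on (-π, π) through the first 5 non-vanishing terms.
(-196 - 2·π^4 + 34·π^2)·sin(x) + (-2·π^2 - 1 + π^4)·sin(2·x) + (-2·π^4/3 - 14·π^2/27 + 244/81)·sin(3·x) + (-149/64 + 7·π^2/8 + π^4/2)·sin(4·x) + (-2·π^4/5 - 22·π^2/25 + 1132/625)·sin(5·x)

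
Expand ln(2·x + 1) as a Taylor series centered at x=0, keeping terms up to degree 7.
128·x^7/7 - 32·x^6/3 + 32·x^5/5 - 4·x^4 + 8·x^3/3 - 2·x^2 + 2·x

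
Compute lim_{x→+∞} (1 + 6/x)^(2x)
As x → +∞: write (1 + 6/x)^(2x) = ((1 + 6/x)^x)^2 → (e^6)^2 = e^12.
Limit = e^(12).

Final answer: e^(12)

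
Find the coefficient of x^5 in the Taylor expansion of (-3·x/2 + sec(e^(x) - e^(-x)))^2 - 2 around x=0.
-12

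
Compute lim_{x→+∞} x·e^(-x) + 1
Evaluate the dominant behaviour as x → +∞; each term tends to a finite value or vanishes.
Limit = 1.

Final answer: 1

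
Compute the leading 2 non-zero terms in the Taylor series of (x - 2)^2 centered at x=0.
4 - 4·x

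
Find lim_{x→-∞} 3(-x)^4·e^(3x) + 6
The product is a 0·∞ indeterminate form at x → -∞.
Rewrite the product as 3(-x)^4 / e^(-3x) (an ∞/∞ form) and apply L'Hôpital, or use the standard hierarchy e^(3|x|) ≫ |(-x)^4| as x → -∞.
The indeterminate product → 0, so the limit = 6.

Final answer: 6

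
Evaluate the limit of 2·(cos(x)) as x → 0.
Direct substitution at x = 0 gives 2.

Final answer: 2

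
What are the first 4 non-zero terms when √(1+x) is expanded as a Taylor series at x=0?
x^3/16 - x^2/8 + x/2 + 1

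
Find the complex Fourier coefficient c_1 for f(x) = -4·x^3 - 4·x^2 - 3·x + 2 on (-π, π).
Compute the real Fourier coefficients first: a_1 = 16, b_1 = 42 - 8·π^2.
Then c_1 = (a_1 − i·b_1)/2 = 8 - 21·i + 4·i·π^2.

Final answer: 8 - 21·i + 4·i·π^2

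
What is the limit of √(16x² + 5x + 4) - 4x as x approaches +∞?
As x → +∞: multiply by the conjugate to get (5x+4)/(√(16x²+5x+4)+4x); the denominator ~ 8x, so the limit is 5/8.
Limit = 5/8.

Final answer: 5/8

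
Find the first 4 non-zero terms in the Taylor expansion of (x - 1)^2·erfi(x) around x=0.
-4·x^4/(3·√(π)) + 8·x^3/(3·√(π)) - 4·x^2/√(π) + 2·x/√(π)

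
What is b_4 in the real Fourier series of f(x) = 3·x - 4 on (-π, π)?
b_4 = (1/π) ∫_{-π}^{π} f(x)·sin(4x) dx.
Evaluate the integral (use parity and integration by parts as needed): b_4 = -3/2.

Final answer: -3/2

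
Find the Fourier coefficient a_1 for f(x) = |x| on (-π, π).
a_1 = (1/π) ∫_{-π}^{π} f(x)·cos(1x) dx.
Evaluate the integral (use parity and integration by parts as needed): a_1 = -4/π.

Final answer: -4/π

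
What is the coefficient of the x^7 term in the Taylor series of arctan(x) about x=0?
Expand to order 7: arctan(x) = -x^7/7 + x^5/5 - x^3/3 + x + O(x^8).
The coefficient of x^7 is -1/7.

Final answer: -1/7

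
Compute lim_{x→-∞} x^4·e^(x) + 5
The product is a 0·∞ indeterminate form at x → -∞.
Rewrite the product as x^4 / e^(-x) (an ∞/∞ form) and apply L'Hôpital, or use the standard hierarchy e^(|x|) ≫ |x^4| as x → -∞.
The indeterminate product → 0, so the limit = 5.

Final answer: 5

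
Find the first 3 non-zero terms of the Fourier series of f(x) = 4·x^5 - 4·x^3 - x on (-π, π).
(-168·π^2 + 8·π^4 + 1006)·sin(x) + (-4·π^4 - 35 + 24·π^2)·sin(2·x) + (-232·π^2/27 + 410/81 + 8·π^4/3)·sin(3·x)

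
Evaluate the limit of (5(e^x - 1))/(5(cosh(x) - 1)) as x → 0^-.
Both numerator and denominator → 0 as x → 0^-; this is a 0/0 indeterminate form.
Expand each to leading order near x = 0: numerator ~ 5·x, denominator ~ 5·x^2/2.
The limit of the ratio is -∞.

Final answer: -∞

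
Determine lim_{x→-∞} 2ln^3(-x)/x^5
This is an ∞/∞ indeterminate form as x → -∞.
Compare growth rates of the dominant terms (exponentials ≫ polynomials ≫ logarithms), or apply L'Hôpital's rule; the quotient → 0.
Limit = 0.

Final answer: 0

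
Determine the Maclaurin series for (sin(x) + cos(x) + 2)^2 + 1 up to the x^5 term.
3·x^5/10 + x^4/6 - 2·x^3 - 2·x^2 + 6·x + 10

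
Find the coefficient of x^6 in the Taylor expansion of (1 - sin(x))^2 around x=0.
Expand to order 6: (1 - sin(x))^2 = 2·x^6/45 - x^5/60 - x^4/3 + x^3/3 + x^2 - 2·x + 1 + O(x^7).
The coefficient of x^6 is 2/45.

Final answer: 2/45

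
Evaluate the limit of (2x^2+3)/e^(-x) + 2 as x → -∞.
The quotient is an ∞/∞ indeterminate form as x → -∞.
Compare growth rates of the dominant terms (exponentials ≫ polynomials ≫ logarithms), or apply L'Hôpital's rule; the quotient → 0.
Adding the constant: 0 + 2 = 2. Limit = 2.

Final answer: 2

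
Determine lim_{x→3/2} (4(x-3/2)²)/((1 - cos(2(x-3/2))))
Both numerator and denominator → 0 as x → 3/2; this is a 0/0 indeterminate form.
Expand each to leading order near x = 3/2: numerator ~ 4·(x - 3/2)^2, denominator ~ 2·(x - 3/2)^2.
The limit of the ratio is 2.

Final answer: 2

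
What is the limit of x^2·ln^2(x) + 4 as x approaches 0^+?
The product is a 0·∞ indeterminate form at x → 0⁺.
Rewrite the product as ln^2(x) / x^(-2) and apply L'Hôpital, or use the standard hierarchy x^(-2) ≫ |ln x|^2 as x → 0⁺.
The indeterminate product → 0, so the limit = 4.

Final answer: 4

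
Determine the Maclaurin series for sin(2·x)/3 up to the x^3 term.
-4·x^3/9 + 2·x/3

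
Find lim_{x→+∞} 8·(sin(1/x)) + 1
Evaluate the dominant behaviour as x → +∞; each term tends to a finite value or vanishes.
Limit = 1.

Final answer: 1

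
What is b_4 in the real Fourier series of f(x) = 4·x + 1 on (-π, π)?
b_4 = (1/π) ∫_{-π}^{π} f(x)·sin(4x) dx.
Evaluate the integral (use parity and integration by parts as needed): b_4 = -2.

Final answer: -2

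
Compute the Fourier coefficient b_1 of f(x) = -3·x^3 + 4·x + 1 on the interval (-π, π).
b_1 = (1/π) ∫_{-π}^{π} f(x)·sin(1x) dx.
Evaluate the integral (use parity and integration by parts as needed): b_1 = 44 - 6·π^2.

Final answer: 44 - 6·π^2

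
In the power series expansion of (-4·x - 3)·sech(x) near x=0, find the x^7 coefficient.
Expand to order 7: (-4·x - 3)·sech(x) = 61·x^7/180 + 61·x^6/240 - 5·x^5/6 - 5·x^4/8 + 2·x^3 + 3·x^2/2 - 4·x - 3 + O(x^8).
The coefficient of x^7 is 61/180.

Final answer: 61/180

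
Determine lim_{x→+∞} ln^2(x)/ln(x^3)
This is an ∞/∞ indeterminate form as x → +∞.
Write ln(x^3) = 3·ln(x), reducing the quotient to ln(x)/3 → ∞.
Limit = ∞.

Final answer: ∞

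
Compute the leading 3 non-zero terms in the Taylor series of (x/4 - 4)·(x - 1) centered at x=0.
x^2/4 - 17·x/4 + 4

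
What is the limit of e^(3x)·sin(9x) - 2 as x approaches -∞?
Evaluate the dominant behaviour as x → -∞; each term tends to a finite value or vanishes.
Limit = -2.

Final answer: -2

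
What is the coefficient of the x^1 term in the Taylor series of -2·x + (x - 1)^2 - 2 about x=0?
Expand to order 1: -2·x + (x - 1)^2 - 2 = -4·x - 1 + O(x^2).
The coefficient of x^1 is -4.

Final answer: -4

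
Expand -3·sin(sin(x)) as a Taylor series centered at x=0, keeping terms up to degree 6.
-3·x^5/10 + x^3 - 3·x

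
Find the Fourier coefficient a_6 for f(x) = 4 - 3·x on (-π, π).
a_6 = (1/π) ∫_{-π}^{π} f(x)·cos(6x) dx.
Evaluate the integral (use parity and integration by parts as needed): a_6 = 0.

Final answer: 0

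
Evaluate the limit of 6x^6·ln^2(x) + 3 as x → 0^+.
The product is a 0·∞ indeterminate form at x → 0⁺.
Rewrite the product as 6·ln^2(x) / x^(-6) and apply L'Hôpital, or use the standard hierarchy x^(-6) ≫ |ln x|^2 as x → 0⁺.
The indeterminate product → 0, so the limit = 3.

Final answer: 3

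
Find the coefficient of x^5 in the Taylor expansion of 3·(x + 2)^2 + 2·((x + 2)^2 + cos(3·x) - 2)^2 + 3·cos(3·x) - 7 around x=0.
Expand to order 5: 3·(x + 2)^2 + 2·((x + 2)^2 + cos(3·x) - 2)^2 + 3·cos(3·x) - 7 = 54·x^5 + 601·x^4/8 - 56·x^3 - 41·x^2/2 + 60·x + 26 + O(x^6).
The coefficient of x^5 is 54.

Final answer: 54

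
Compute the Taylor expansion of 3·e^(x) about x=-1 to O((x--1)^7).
3·e^(-1) + 3·e^(-1)·(x + 1) + 3·e^(-1)·(x + 1)^2/2 + e^(-1)·(x + 1)^3/2 + e^(-1)·(x + 1)^4/8 + e^(-1)·(x + 1)^5/40 + e^(-1)·(x + 1)^6/240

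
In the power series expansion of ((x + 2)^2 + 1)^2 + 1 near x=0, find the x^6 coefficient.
Expand to order 6: ((x + 2)^2 + 1)^2 + 1 = x^4 + 8·x^3 + 26·x^2 + 40·x + 26 + O(x^7).
The coefficient of x^6 is 0.

Final answer: 0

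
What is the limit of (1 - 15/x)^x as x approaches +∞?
As x → +∞: this is the defining limit (1 - 15/x)^x → e^(-15).
Limit = e^(-15).

Final answer: e^(-15)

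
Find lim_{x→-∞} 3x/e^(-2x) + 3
The quotient is an ∞/∞ indeterminate form as x → -∞.
Compare growth rates of the dominant terms (exponentials ≫ polynomials ≫ logarithms), or apply L'Hôpital's rule; the quotient → 0.
Adding the constant: 0 + 3 = 3. Limit = 3.

Final answer: 3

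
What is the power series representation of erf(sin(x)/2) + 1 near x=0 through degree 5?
9·x^5/(160·√(π)) - x^3/(4·√(π)) + x/√(π) + 1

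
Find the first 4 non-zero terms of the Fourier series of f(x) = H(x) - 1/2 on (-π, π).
2·sin(x)/π + 2·sin(3·x)/(3·π) + 2·sin(5·x)/(5·π) + 2·sin(7·x)/(7·π)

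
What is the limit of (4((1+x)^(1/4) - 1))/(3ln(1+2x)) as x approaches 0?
Both numerator and denominator → 0 as x → 0; this is a 0/0 indeterminate form.
Expand each to leading order near x = 0: numerator ~ x, denominator ~ 6·x.
The limit of the ratio is 1/6.

Final answer: 1/6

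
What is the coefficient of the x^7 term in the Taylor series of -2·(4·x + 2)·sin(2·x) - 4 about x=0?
Expand to order 7: -2·(4·x + 2)·sin(2·x) - 4 = 32·x^7/315 - 32·x^6/15 - 16·x^5/15 + 32·x^4/3 + 16·x^3/3 - 16·x^2 - 8·x - 4 + O(x^8).
The coefficient of x^7 is 32/315.

Final answer: 32/315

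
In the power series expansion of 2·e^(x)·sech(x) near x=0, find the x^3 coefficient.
Expand to order 3: 2·e^(x)·sech(x) = -2·x^3/3 + 2·x + 2 + O(x^4).
The coefficient of x^3 is -2/3.

Final answer: -2/3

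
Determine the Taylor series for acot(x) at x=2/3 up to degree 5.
acot(2/3) - 9·(x - 2/3)/13 + 54·(x - 2/3)^2/169 - 81·(x - 2/3)^3/2197 - 2430·(x - 2/3)^4/28561 + 145071·(x - 2/3)^5/1856465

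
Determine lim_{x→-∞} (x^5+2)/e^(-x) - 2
The quotient is an ∞/∞ indeterminate form as x → -∞.
Compare growth rates of the dominant terms (exponentials ≫ polynomials ≫ logarithms), or apply L'Hôpital's rule; the quotient → 0.
Adding the constant: 0 - 2 = -2. Limit = -2.

Final answer: -2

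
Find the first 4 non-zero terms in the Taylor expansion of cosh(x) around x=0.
x^6/720 + x^4/24 + x^2/2 + 1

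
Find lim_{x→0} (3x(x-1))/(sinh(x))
Both numerator and denominator → 0 as x → 0; this is a 0/0 indeterminate form.
Expand each to leading order near x = 0: numerator ~ -3·x, denominator ~ x.
The limit of the ratio is -3.

Final answer: -3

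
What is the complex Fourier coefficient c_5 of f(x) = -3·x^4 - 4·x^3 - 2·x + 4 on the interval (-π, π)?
Compute the real Fourier coefficients first: a_5 = -144/625 + 24·π^2/25, b_5 = -8·π^2/5 - 52/125.
Then c_5 = (a_5 − i·b_5)/2 = -72/625 + 12·π^2/25 + 26·i/125 + 4·i·π^2/5.

Final answer: -72/625 + 12·π^2/25 + 26·i/125 + 4·i·π^2/5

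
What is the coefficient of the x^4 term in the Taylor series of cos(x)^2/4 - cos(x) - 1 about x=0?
Expand to order 4: cos(x)^2/4 - cos(x) - 1 = x^4/24 + x^2/4 - 7/4 + O(x^5).
The coefficient of x^4 is 1/24.

Final answer: 1/24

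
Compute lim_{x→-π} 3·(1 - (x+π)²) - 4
Direct substitution at x = -π gives -1.

Final answer: -1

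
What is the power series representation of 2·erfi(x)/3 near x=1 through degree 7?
2·erfi(1)/3 + 4·e·(x - 1)/(3·√(π)) + 4·e·(x - 1)^2/(3·√(π)) + 4·e·(x - 1)^3/(3·√(π)) + 10·e·(x - 1)^4/(9·√(π)) + 38·e·(x - 1)^5/(45·√(π)) + 26·e·(x - 1)^6/(45·√(π)) + 346·e·(x - 1)^7/(945·√(π))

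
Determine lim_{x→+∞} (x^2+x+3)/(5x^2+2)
This is an ∞/∞ indeterminate form as x → +∞.
Divide numerator and denominator by x^2 and let the lower-order terms vanish; the leading terms give 1/5.
Limit = 1/5.

Final answer: 1/5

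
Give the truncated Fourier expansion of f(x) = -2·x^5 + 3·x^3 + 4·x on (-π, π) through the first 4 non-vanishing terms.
(-508 - 4·π^4 + 86·π^2)·sin(x) + (-13·π^2 + 31/2 + 2·π^4)·sin(2·x) + (-4·π^4/3 - 52/81 + 134·π^2/27)·sin(3·x) + (-11·π^2/4 - 31/32 + π^4)·sin(4·x)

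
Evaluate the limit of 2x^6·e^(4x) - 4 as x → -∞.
The product is a 0·∞ indeterminate form at x → -∞.
Rewrite the product as 2x^6 / e^(-4x) (an ∞/∞ form) and apply L'Hôpital, or use the standard hierarchy e^(4|x|) ≫ |x^6| as x → -∞.
The indeterminate product → 0, so the limit = -4.

Final answer: -4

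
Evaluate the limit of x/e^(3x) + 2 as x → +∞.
The quotient is an ∞/∞ indeterminate form as x → +∞.
The exponential denominator e^(3x) dominates the polynomial numerator (e^x ≫ x as x → ∞), so the quotient → 0.
Adding the constant: 0 + 2 = 2. Limit = 2.

Final answer: 2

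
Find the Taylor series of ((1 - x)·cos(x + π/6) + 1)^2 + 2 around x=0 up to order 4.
x^4·(√(3)/2 + 1)^2·(2·(-√(3)/(2·(√(3)/2 + 1)) - 1/(2·(√(3)/2 + 1)))·(1/(12·(√(3)/2 + 1)) + √(3)/(4·(√(3)/2 + 1))) - 1/(6·(√(3)/2 + 1)) + (-√(3)/(4·(√(3)/2 + 1)) + 1/(2·(√(3)/2 + 1)))^2 + √(3)/(24·(√(3)/2 + 1))) + x^3·(√(3)/2 + 1)^2·(2·(-√(3)/(2·(√(3)/2 + 1)) - 1/(2·(√(3)/2 + 1)))·(-√(3)/(4·(√(3)/2 + 1)) + 1/(2·(√(3)/2 + 1))) + 1/(6·(√(3)/2 + 1)) + √(3)/(2·(√(3)/2 + 1))) + x^2·(√(3)/2 + 1)^2·(-√(3)/(2·(√(3)/2 + 1)) + 1/(√(3)/2 + 1) + (-√(3)/(2·(√(3)/2 + 1)) - 1/(2·(√(3)/2 + 1)))^2) + x·(√(3)/2 + 1)^2·(-√(3)/(√(3)/2 + 1) - 1/(√(3)/2 + 1)) + 2 + (√(3)/2 + 1)^2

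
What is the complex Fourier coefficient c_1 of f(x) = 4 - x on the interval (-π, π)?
Compute the real Fourier coefficients first: a_1 = 0, b_1 = -2.
Then c_1 = (a_1 − i·b_1)/2 = i.

Final answer: i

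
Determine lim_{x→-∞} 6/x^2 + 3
Evaluate the dominant behaviour as x → -∞; each term tends to a finite value or vanishes.
Limit = 3.

Final answer: 3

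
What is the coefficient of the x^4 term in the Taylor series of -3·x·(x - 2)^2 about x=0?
Expand to order 4: -3·x·(x - 2)^2 = -3·x^3 + 12·x^2 - 12·x + O(x^5).
The coefficient of x^4 is 0.

Final answer: 0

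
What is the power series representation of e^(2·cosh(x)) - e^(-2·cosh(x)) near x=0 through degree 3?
x^2·(e^(-2) + e^(2)) - e^(-2) + e^(2)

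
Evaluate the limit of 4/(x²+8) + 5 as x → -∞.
Evaluate the dominant behaviour as x → -∞; each term tends to a finite value or vanishes.
Limit = 5.

Final answer: 5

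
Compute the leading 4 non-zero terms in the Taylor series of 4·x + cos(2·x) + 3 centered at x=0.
2·x^4/3 - 2·x^2 + 4·x + 4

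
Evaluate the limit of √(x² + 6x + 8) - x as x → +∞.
This is an ∞ − ∞ indeterminate form.
Multiply and divide by the conjugate √(x²+6x + 8) + x; the x² terms cancel, leaving (6x + 8)/(√(x²+6x + 8)+x) → 6/2 = 3.
Limit = 3.

Final answer: 3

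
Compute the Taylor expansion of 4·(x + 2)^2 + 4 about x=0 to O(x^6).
4·x^2 + 16·x + 20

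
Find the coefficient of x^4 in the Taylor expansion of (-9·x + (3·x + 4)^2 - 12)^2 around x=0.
Expand to order 4: (-9·x + (3·x + 4)^2 - 12)^2 = 81·x^4 + 270·x^3 + 297·x^2 + 120·x + 16 + O(x^5).
The coefficient of x^4 is 81.

Final answer: 81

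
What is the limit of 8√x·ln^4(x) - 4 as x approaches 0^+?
The product is a 0·∞ indeterminate form at x → 0⁺.
Rewrite the product as 8·ln^4(x) / x^(-1/2) and apply L'Hôpital, or use the standard hierarchy x^(-1/2) ≫ |ln x|^4 as x → 0⁺.
The indeterminate product → 0, so the limit = -4.

Final answer: -4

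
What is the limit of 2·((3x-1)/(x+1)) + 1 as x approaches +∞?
Evaluate the dominant behaviour as x → +∞; each term tends to a finite value or vanishes.
Limit = 7.

Final answer: 7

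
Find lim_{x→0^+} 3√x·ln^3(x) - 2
The product is a 0·∞ indeterminate form at x → 0⁺.
Rewrite the product as 3·ln^3(x) / x^(-1/2) and apply L'Hôpital, or use the standard hierarchy x^(-1/2) ≫ |ln x|^3 as x → 0⁺.
The indeterminate product → 0, so the limit = -2.

Final answer: -2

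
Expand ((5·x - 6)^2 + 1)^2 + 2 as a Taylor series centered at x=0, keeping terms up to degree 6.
625·x^4 - 3000·x^3 + 5450·x^2 - 4440·x + 1371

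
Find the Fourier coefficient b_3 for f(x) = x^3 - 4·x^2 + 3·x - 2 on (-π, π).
b_3 = (1/π) ∫_{-π}^{π} f(x)·sin(3x) dx.
Evaluate the integral (use parity and integration by parts as needed): b_3 = 14/9 + 2·π^2/3.

Final answer: 14/9 + 2·π^2/3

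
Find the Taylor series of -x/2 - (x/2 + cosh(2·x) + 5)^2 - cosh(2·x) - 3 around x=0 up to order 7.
-4·x^7/45 - 172·x^6/45 - 2·x^5/3 - 38·x^4/3 - 2·x^3 - 105·x^2/4 - 13·x/2 - 40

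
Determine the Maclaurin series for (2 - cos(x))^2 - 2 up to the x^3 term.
x^2 - 1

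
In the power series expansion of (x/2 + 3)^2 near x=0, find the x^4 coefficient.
Expand to order 4: (x/2 + 3)^2 = x^2/4 + 3·x + 9 + O(x^5).
The coefficient of x^4 is 0.

Final answer: 0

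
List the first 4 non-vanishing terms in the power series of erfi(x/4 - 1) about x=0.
e·x^3/(32·√(π)) - e·x^2/(8·√(π)) + e·x/(2·√(π)) - erfi(1)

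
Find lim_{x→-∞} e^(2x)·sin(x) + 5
Evaluate the dominant behaviour as x → -∞; each term tends to a finite value or vanishes.
Limit = 5.

Final answer: 5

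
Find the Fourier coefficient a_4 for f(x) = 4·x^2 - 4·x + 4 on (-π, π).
a_4 = (1/π) ∫_{-π}^{π} f(x)·cos(4x) dx.
Evaluate the integral (use parity and integration by parts as needed): a_4 = 1.

Final answer: 1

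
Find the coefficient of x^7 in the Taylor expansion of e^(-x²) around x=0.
Expand to order 7: e^(-x²) = -x^6/6 + x^4/2 - x^2 + 1 + O(x^8).
The coefficient of x^7 is 0.

Final answer: 0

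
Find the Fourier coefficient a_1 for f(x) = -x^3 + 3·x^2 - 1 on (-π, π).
a_1 = (1/π) ∫_{-π}^{π} f(x)·cos(1x) dx.
Evaluate the integral (use parity and integration by parts as needed): a_1 = -12.

Final answer: -12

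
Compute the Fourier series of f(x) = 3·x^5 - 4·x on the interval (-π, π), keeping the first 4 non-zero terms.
(-120·π^2 + 6·π^4 + 712)·sin(x) + (-3·π^4 - 37/2 + 15·π^2)·sin(2·x) + (-40·π^2/9 + 8/27 + 2·π^4)·sin(3·x) + (-3·π^4/2 + 83/64 + 15·π^2/8)·sin(4·x)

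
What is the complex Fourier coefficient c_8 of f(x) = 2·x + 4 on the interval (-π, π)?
Compute the real Fourier coefficients first: a_8 = 0, b_8 = -1/2.
Then c_8 = (a_8 − i·b_8)/2 = i/4.

Final answer: i/4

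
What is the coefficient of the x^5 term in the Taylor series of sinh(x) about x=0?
Expand to order 5: sinh(x) = x^5/120 + x^3/6 + x + O(x^6).
The coefficient of x^5 is 1/120.

Final answer: 1/120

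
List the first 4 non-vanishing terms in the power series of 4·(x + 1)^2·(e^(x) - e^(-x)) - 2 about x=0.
28·x^3/3 + 16·x^2 + 8·x - 2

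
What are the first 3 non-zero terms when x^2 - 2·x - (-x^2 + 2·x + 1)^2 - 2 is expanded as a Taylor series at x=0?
-x^2 - 6·x - 3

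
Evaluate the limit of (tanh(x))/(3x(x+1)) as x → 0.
Both numerator and denominator → 0 as x → 0; this is a 0/0 indeterminate form.
Expand each to leading order near x = 0: numerator ~ x, denominator ~ 3·x.
The limit of the ratio is 1/3.

Final answer: 1/3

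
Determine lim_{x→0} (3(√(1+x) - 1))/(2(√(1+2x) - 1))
Both numerator and denominator → 0 as x → 0; this is a 0/0 indeterminate form.
Expand each to leading order near x = 0: numerator ~ 3·x/2, denominator ~ 2·x.
The limit of the ratio is 3/4.

Final answer: 3/4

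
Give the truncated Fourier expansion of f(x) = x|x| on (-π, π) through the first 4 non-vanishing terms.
(-8 + 2·π^2)·sin(x)/π - π·sin(2·x) + (-8 + 18·π^2)·sin(3·x)/(27·π) - π·sin(4·x)/2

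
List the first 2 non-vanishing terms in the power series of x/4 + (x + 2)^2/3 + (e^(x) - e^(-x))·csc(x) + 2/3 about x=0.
19·x/12 + 4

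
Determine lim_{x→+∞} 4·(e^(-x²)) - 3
Evaluate the dominant behaviour as x → +∞; each term tends to a finite value or vanishes.
Limit = -3.

Final answer: -3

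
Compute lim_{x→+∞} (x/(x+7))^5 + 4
As x → +∞: x/(x+7) = 1/(1 + 7/x) → 1, and the 5th power of a limit-1 base also → 1; with the additive constant, 1 + 4 = 5.
Limit = 5.

Final answer: 5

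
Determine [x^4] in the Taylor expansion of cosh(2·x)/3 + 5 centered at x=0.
Expand to order 4: cosh(2·x)/3 + 5 = 2·x^4/9 + 2·x^2/3 + 16/3 + O(x^5).
The coefficient of x^4 is 2/9.

Final answer: 2/9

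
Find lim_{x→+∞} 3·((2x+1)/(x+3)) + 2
Evaluate the dominant behaviour as x → +∞; each term tends to a finite value or vanishes.
Limit = 8.

Final answer: 8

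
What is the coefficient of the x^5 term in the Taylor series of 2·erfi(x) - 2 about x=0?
Expand to order 5: 2·erfi(x) - 2 = 2·x^5/(5·√(π)) + 4·x^3/(3·√(π)) + 4·x/√(π) - 2 + O(x^6).
The coefficient of x^5 is 2/(5·√(π)).

Final answer: 2/(5·√(π))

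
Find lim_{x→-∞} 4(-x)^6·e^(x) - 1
The product is a 0·∞ indeterminate form at x → -∞.
Rewrite the product as 4(-x)^6 / e^(-x) (an ∞/∞ form) and apply L'Hôpital, or use the standard hierarchy e^(|x|) ≫ |(-x)^6| as x → -∞.
The indeterminate product → 0, so the limit = -1.

Final answer: -1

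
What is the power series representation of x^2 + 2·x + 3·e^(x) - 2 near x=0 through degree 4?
x^4/8 + x^3/2 + 5·x^2/2 + 5·x + 1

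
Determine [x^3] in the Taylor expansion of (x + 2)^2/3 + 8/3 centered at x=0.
Expand to order 3: (x + 2)^2/3 + 8/3 = x^2/3 + 4·x/3 + 4 + O(x^4).
The coefficient of x^3 is 0.

Final answer: 0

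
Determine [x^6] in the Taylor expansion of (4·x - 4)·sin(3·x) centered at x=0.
Expand to order 6: (4·x - 4)·sin(3·x) = 81·x^6/10 - 81·x^5/10 - 18·x^4 + 18·x^3 + 12·x^2 - 12·x + O(x^7).
The coefficient of x^6 is 81/10.

Final answer: 81/10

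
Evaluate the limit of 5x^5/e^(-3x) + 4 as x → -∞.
The quotient is an ∞/∞ indeterminate form as x → -∞.
Compare growth rates of the dominant terms (exponentials ≫ polynomials ≫ logarithms), or apply L'Hôpital's rule; the quotient → 0.
Adding the constant: 0 + 4 = 4. Limit = 4.

Final answer: 4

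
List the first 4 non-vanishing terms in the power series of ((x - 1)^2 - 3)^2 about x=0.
x^4 - 4·x^3 + 8·x + 4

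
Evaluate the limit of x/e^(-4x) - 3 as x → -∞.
The quotient is an ∞/∞ indeterminate form as x → -∞.
Compare growth rates of the dominant terms (exponentials ≫ polynomials ≫ logarithms), or apply L'Hôpital's rule; the quotient → 0.
Adding the constant: 0 - 3 = -3. Limit = -3.

Final answer: -3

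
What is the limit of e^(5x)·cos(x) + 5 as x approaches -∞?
Evaluate the dominant behaviour as x → -∞; each term tends to a finite value or vanishes.
Limit = 5.

Final answer: 5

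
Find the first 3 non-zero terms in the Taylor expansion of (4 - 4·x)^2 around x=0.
16·x^2 - 32·x + 16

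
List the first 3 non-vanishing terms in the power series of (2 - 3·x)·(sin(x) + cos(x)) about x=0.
-4·x^2 - x + 2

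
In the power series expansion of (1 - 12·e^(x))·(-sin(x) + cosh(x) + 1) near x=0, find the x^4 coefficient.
Expand to order 4: (1 - 12·e^(x))·(-sin(x) + cosh(x) + 1) = -107·x^4/24 - 35·x^3/6 - 11·x^2/2 - 13·x - 22 + O(x^5).
The coefficient of x^4 is -107/24.

Final answer: -107/24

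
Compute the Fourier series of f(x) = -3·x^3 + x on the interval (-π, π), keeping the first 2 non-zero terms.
(38 - 6·π^2)·sin(x) + (-11/2 + 3·π^2)·sin(2·x)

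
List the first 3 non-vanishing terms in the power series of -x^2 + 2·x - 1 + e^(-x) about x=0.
-x^3/6 - x^2/2 + x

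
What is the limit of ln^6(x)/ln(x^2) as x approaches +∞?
This is an ∞/∞ indeterminate form as x → +∞.
Write ln(x^2) = 2·ln(x), reducing the quotient to ln^5(x)/2 → ∞.
Limit = ∞.

Final answer: ∞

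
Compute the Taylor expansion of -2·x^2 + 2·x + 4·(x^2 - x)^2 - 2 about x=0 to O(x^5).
4·x^4 - 8·x^3 + 2·x^2 + 2·x - 2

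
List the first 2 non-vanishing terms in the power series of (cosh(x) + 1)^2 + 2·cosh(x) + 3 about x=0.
3·x^2 + 9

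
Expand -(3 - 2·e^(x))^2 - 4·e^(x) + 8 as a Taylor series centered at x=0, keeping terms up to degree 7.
-x^7/10 - 31·x^6/90 - x^5 - 7·x^4/3 - 4·x^3 - 4·x^2 + 3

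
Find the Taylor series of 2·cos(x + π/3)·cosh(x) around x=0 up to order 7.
√(3)·x^7/630 + √(3)·x^5/30 - x^4/6 - √(3)·x^3/3 - √(3)·x + 1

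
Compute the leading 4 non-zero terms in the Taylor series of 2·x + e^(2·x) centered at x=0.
4·x^3/3 + 2·x^2 + 4·x + 1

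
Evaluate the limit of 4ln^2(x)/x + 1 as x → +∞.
The quotient is an ∞/∞ indeterminate form as x → +∞.
The polynomial denominator x dominates the logarithmic numerator (any positive power of x ≫ ln^2(x) as x → ∞), so the quotient → 0.
Adding the constant: 0 + 1 = 1. Limit = 1.

Final answer: 1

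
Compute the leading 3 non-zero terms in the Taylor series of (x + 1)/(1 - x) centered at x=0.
2·x^2 + 2·x + 1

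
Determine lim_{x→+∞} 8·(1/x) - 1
Evaluate the dominant behaviour as x → +∞; each term tends to a finite value or vanishes.
Limit = -1.

Final answer: -1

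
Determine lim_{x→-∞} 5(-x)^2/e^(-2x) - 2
The quotient is an ∞/∞ indeterminate form as x → -∞.
Compare growth rates of the dominant terms (exponentials ≫ polynomials ≫ logarithms), or apply L'Hôpital's rule; the quotient → 0.
Adding the constant: 0 - 2 = -2. Limit = -2.

Final answer: -2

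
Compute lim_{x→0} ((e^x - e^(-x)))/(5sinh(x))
Both numerator and denominator → 0 as x → 0; this is a 0/0 indeterminate form.
Expand each to leading order near x = 0: numerator ~ 2·x, denominator ~ 5·x.
The limit of the ratio is 2/5.

Final answer: 2/5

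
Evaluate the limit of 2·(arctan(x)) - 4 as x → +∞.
Evaluate the dominant behaviour as x → +∞; each term tends to a finite value or vanishes.
Limit = -4 + π.

Final answer: -4 + π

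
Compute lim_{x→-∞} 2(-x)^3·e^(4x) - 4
The product is a 0·∞ indeterminate form at x → -∞.
Rewrite the product as 2(-x)^3 / e^(-4x) (an ∞/∞ form) and apply L'Hôpital, or use the standard hierarchy e^(4|x|) ≫ |(-x)^3| as x → -∞.
The indeterminate product → 0, so the limit = -4.

Final answer: -4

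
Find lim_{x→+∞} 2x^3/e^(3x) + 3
The quotient is an ∞/∞ indeterminate form as x → +∞.
The exponential denominator e^(3x) dominates the polynomial numerator (e^x ≫ x^3 as x → ∞), so the quotient → 0.
Adding the constant: 0 + 3 = 3. Limit = 3.

Final answer: 3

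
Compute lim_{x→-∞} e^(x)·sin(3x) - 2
Evaluate the dominant behaviour as x → -∞; each term tends to a finite value or vanishes.
Limit = -2.

Final answer: -2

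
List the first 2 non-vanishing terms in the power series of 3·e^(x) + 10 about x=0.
3·x + 13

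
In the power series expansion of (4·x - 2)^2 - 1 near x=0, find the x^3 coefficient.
Expand to order 3: (4·x - 2)^2 - 1 = 16·x^2 - 16·x + 3 + O(x^4).
The coefficient of x^3 is 0.

Final answer: 0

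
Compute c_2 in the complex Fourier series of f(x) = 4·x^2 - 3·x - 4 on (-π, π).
Compute the real Fourier coefficients first: a_2 = 4, b_2 = 3.
Then c_2 = (a_2 − i·b_2)/2 = 2 - 3·i/2.

Final answer: 2 - 3·i/2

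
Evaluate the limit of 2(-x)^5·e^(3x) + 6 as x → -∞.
The product is a 0·∞ indeterminate form at x → -∞.
Rewrite the product as 2(-x)^5 / e^(-3x) (an ∞/∞ form) and apply L'Hôpital, or use the standard hierarchy e^(3|x|) ≫ |(-x)^5| as x → -∞.
The indeterminate product → 0, so the limit = 6.

Final answer: 6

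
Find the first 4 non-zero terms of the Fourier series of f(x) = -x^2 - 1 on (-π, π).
4·cos(x) - cos(2·x) + 4·cos(3·x)/9 - π^2/3 - 1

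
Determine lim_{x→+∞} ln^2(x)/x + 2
The quotient is an ∞/∞ indeterminate form as x → +∞.
The polynomial denominator x dominates the logarithmic numerator (any positive power of x ≫ ln^2(x) as x → ∞), so the quotient → 0.
Adding the constant: 0 + 2 = 2. Limit = 2.

Final answer: 2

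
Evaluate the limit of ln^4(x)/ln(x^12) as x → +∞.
This is an ∞/∞ indeterminate form as x → +∞.
Write ln(x^12) = 12·ln(x), reducing the quotient to ln^3(x)/12 → ∞.
Limit = ∞.

Final answer: ∞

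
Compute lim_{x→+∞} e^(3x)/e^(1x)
This is an ∞/∞ indeterminate form as x → +∞.
Rewrite e^(3x)/e^(1x) = e^((3−1)x) = e^(2x); the exponent coefficient is 2 > 0 so e^(2x) → ∞.
Limit = ∞.

Final answer: ∞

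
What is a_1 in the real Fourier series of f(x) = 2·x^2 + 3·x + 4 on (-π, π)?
a_1 = (1/π) ∫_{-π}^{π} f(x)·cos(1x) dx.
Evaluate the integral (use parity and integration by parts as needed): a_1 = -8.

Final answer: -8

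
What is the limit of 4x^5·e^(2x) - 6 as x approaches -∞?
The product is a 0·∞ indeterminate form at x → -∞.
Rewrite the product as 4x^5 / e^(-2x) (an ∞/∞ form) and apply L'Hôpital, or use the standard hierarchy e^(2|x|) ≫ |x^5| as x → -∞.
The indeterminate product → 0, so the limit = -6.

Final answer: -6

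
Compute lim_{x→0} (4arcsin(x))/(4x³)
Both numerator and denominator → 0 as x → 0; this is a 0/0 indeterminate form.
Expand each to leading order near x = 0: numerator ~ 4·x, denominator ~ 4·x^3.
The limit of the ratio is ∞.

Final answer: ∞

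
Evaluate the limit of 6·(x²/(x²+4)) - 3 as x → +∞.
Evaluate the dominant behaviour as x → +∞; each term tends to a finite value or vanishes.
Limit = 3.

Final answer: 3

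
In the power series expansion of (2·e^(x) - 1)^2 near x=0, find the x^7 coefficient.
Expand to order 7: (2·e^(x) - 1)^2 = 127·x^7/1260 + 7·x^6/20 + 31·x^5/30 + 5·x^4/2 + 14·x^3/3 + 6·x^2 + 4·x + 1 + O(x^8).
The coefficient of x^7 is 127/1260.

Final answer: 127/1260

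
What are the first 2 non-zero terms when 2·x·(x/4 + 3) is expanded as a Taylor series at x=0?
x^2/2 + 6·x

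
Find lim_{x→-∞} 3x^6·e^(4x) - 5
The product is a 0·∞ indeterminate form at x → -∞.
Rewrite the product as 3x^6 / e^(-4x) (an ∞/∞ form) and apply L'Hôpital, or use the standard hierarchy e^(4|x|) ≫ |x^6| as x → -∞.
The indeterminate product → 0, so the limit = -5.

Final answer: -5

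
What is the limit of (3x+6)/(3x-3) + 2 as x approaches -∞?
Evaluate the dominant behaviour as x → -∞; each term tends to a finite value or vanishes.
Limit = 3.

Final answer: 3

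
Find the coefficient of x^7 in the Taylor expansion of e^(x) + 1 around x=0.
Expand to order 7: e^(x) + 1 = x^7/5040 + x^6/720 + x^5/120 + x^4/24 + x^3/6 + x^2/2 + x + 2 + O(x^8).
The coefficient of x^7 is 1/5040.

Final answer: 1/5040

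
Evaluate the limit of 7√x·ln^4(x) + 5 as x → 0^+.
The product is a 0·∞ indeterminate form at x → 0⁺.
Rewrite the product as 7·ln^4(x) / x^(-1/2) and apply L'Hôpital, or use the standard hierarchy x^(-1/2) ≫ |ln x|^4 as x → 0⁺.
The indeterminate product → 0, so the limit = 5.

Final answer: 5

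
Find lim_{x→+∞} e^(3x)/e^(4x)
This is an ∞/∞ indeterminate form as x → +∞.
Rewrite e^(3x)/e^(4x) = e^((3−4)x) = e^(-x); the exponent coefficient is -1 < 0 so e^(-x) → 0.
Limit = 0.

Final answer: 0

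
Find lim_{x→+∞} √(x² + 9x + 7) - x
As x → +∞: multiply by the conjugate to get (9x+7)/(√(x²+9x+7)+x); the denominator ~ 2x, so the limit is 9/2.
Limit = 9/2.

Final answer: 9/2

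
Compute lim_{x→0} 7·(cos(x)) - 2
Direct substitution at x = 0 gives 5.

Final answer: 5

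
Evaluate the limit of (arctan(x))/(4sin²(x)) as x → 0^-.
Both numerator and denominator → 0 as x → 0^-; this is a 0/0 indeterminate form.
Expand each to leading order near x = 0: numerator ~ x, denominator ~ 4·x^2.
The limit of the ratio is -∞.

Final answer: -∞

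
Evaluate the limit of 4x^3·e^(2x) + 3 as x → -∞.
The product is a 0·∞ indeterminate form at x → -∞.
Rewrite the product as 4x^3 / e^(-2x) (an ∞/∞ form) and apply L'Hôpital, or use the standard hierarchy e^(2|x|) ≫ |x^3| as x → -∞.
The indeterminate product → 0, so the limit = 3.

Final answer: 3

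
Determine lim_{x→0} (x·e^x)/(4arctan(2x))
Both numerator and denominator → 0 as x → 0; this is a 0/0 indeterminate form.
Expand each to leading order near x = 0: numerator ~ x, denominator ~ 8·x.
The limit of the ratio is 1/8.

Final answer: 1/8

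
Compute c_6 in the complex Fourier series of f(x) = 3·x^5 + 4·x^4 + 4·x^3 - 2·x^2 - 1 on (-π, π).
Compute the real Fourier coefficients first: a_6 = -10/27 + 8·π^2/9, b_6 = -π^4 - 7·π^2/9 + 7/54.
Then c_6 = (a_6 − i·b_6)/2 = -5/27 + 4·π^2/9 - 7·i/108 + 7·i·π^2/18 + i·π^4/2.

Final answer: -5/27 + 4·π^2/9 - 7·i/108 + 7·i·π^2/18 + i·π^4/2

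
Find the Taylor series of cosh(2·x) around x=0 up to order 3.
2·x^2 + 1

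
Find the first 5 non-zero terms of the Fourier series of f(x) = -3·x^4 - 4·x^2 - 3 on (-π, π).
(-128 + 24·π^2)·cos(x) + (5 - 6·π^2)·cos(2·x) + 8·π^2·cos(3·x)/3 + (-3·π^2/2 - 7/16)·cos(4·x) - 3·π^4/5 - 4·π^2/3 - 3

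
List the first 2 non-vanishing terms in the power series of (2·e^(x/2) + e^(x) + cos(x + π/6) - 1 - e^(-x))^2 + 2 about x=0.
x·(5·√(3)/2 + 5) + 2 + (√(3)/2 + 1)^2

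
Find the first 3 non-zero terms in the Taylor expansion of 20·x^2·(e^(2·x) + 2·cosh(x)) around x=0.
60·x^4 + 40·x^3 + 60·x^2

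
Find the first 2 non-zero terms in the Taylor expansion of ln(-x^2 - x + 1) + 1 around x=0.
1 - x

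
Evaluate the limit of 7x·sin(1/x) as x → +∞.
As x → +∞: let u = 1/x → 0⁺; then 7·x·sin(1/x) = 7·1·sin(u)/u → 7·1·1 = 7.
Limit = 7.

Final answer: 7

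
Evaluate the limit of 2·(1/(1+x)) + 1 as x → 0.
Direct substitution at x = 0 gives 3.

Final answer: 3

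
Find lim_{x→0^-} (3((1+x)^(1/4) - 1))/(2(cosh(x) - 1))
Both numerator and denominator → 0 as x → 0^-; this is a 0/0 indeterminate form.
Expand each to leading order near x = 0: numerator ~ 3·x/4, denominator ~ x^2.
The limit of the ratio is -∞.

Final answer: -∞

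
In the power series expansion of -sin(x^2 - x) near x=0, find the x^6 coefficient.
Expand to order 6: -sin(x^2 - x) = x^6/8 - 59·x^5/120 + x^4/2 - x^3/6 - x^2 + x + O(x^7).
The coefficient of x^6 is 1/8.

Final answer: 1/8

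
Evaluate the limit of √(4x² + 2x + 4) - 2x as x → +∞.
As x → +∞: multiply by the conjugate to get (2x+4)/(√(4x²+2x+4)+2x); the denominator ~ 4x, so the limit is 2/4 = 1/2.
Limit = 1/2.

Final answer: 1/2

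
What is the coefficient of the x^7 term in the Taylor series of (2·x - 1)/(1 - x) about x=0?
Expand to order 7: (2·x - 1)/(1 - x) = x^7 + x^6 + x^5 + x^4 + x^3 + x^2 + x - 1 + O(x^8).
The coefficient of x^7 is 1.

Final answer: 1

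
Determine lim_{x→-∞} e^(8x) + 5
Evaluate the dominant behaviour as x → -∞; each term tends to a finite value or vanishes.
Limit = 5.

Final answer: 5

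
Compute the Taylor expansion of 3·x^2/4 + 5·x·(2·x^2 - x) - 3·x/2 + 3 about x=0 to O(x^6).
10·x^3 - 17·x^2/4 - 3·x/2 + 3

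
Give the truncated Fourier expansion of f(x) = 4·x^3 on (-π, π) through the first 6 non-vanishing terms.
(-48 + 8·π^2)·sin(x) + (6 - 4·π^2)·sin(2·x) + (-16/9 + 8·π^2/3)·sin(3·x) + (3/4 - 2·π^2)·sin(4·x) + (-48/125 + 8·π^2/5)·sin(5·x) + (2/9 - 4·π^2/3)·sin(6·x)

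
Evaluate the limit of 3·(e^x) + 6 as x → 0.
Direct substitution at x = 0 gives 9.

Final answer: 9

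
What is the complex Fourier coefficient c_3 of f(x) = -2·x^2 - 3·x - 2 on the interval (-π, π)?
Compute the real Fourier coefficients first: a_3 = 8/9, b_3 = -2.
Then c_3 = (a_3 − i·b_3)/2 = 4/9 + i.

Final answer: 4/9 + i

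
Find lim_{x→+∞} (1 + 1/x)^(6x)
As x → +∞: write (1 + 1/x)^(6x) = ((1 + 1/x)^x)^6 → (e^1)^6 = e^6.
Limit = e^(6).

Final answer: e^(6)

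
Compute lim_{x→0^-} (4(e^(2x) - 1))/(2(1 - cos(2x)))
Both numerator and denominator → 0 as x → 0^-; this is a 0/0 indeterminate form.
Expand each to leading order near x = 0: numerator ~ 8·x, denominator ~ 4·x^2.
The limit of the ratio is -∞.

Final answer: -∞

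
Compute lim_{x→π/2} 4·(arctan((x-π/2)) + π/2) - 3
Direct substitution at x = π/2 gives -3 + 2·π.

Final answer: -3 + 2·π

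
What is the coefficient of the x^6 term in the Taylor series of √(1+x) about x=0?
Expand to order 6: √(1+x) = -21·x^6/1024 + 7·x^5/256 - 5·x^4/128 + x^3/16 - x^2/8 + x/2 + 1 + O(x^7).
The coefficient of x^6 is -21/1024.

Final answer: -21/1024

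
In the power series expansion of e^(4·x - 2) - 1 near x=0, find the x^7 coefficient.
Expand to order 7: e^(4·x - 2) - 1 = 1024·x^7·e^(-2)/315 + 256·x^6·e^(-2)/45 + 128·x^5·e^(-2)/15 + 32·x^4·e^(-2)/3 + 32·x^3·e^(-2)/3 + 8·x^2·e^(-2) + 4·x·e^(-2) - 1 + e^(-2) + O(x^8).
The coefficient of x^7 is 1024·e^(-2)/315.

Final answer: 1024·e^(-2)/315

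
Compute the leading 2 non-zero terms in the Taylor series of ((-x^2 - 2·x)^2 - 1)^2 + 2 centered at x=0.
3 - 8·x^2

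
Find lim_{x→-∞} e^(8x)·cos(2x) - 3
Evaluate the dominant behaviour as x → -∞; each term tends to a finite value or vanishes.
Limit = -3.

Final answer: -3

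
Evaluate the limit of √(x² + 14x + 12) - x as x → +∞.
This is an ∞ − ∞ indeterminate form.
Multiply and divide by the conjugate √(x²+14x + 12) + x; the x² terms cancel, leaving (14x + 12)/(√(x²+14x + 12)+x) → 14/2 = 7.
Limit = 7.

Final answer: 7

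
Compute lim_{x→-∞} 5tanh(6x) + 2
Evaluate the dominant behaviour as x → -∞; each term tends to a finite value or vanishes.
Limit = -3.

Final answer: -3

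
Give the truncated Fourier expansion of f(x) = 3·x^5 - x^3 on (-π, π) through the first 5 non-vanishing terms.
(-122·π^2 + 6·π^4 + 732)·sin(x) + (-3·π^4 - 24 + 16·π^2)·sin(2·x) + (-46·π^2/9 + 92/27 + 2·π^4)·sin(3·x) + (-3·π^4/2 - 57/64 + 19·π^2/8)·sin(4·x) + (-34·π^2/25 + 204/625 + 6·π^4/5)·sin(5·x)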